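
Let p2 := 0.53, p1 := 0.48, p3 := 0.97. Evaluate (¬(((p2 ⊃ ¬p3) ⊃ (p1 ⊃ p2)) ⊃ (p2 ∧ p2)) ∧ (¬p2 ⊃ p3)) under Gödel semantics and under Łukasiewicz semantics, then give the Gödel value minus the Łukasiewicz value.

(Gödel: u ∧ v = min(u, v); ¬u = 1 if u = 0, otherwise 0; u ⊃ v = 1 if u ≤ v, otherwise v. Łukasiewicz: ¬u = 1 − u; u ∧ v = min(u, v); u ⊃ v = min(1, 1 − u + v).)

-0.47

Gödel evaluation:
  ¬p3: Gödel ¬ of 0.97 = 0 (operand ≠ 0)
  (p2 ⊃ ¬p3): 0.53 > 0, so result = 0
  (p1 ⊃ p2): 0.48 ≤ 0.53, so result = 1
  ((p2 ⊃ ¬p3) ⊃ (p1 ⊃ p2)): 0 ≤ 1, so result = 1
  (p2 ∧ p2) = min(0.53, 0.53) = 0.53
  (((p2 ⊃ ¬p3) ⊃ (p1 ⊃ p2)) ⊃ (p2 ∧ p2)): 1 > 0.53, so result = 0.53
  ¬(((p2 ⊃ ¬p3) ⊃ (p1 ⊃ p2)) ⊃ (p2 ∧ p2)): Gödel ¬ of 0.53 = 0 (operand ≠ 0)
  ¬p2: Gödel ¬ of 0.53 = 0 (operand ≠ 0)
  (¬p2 ⊃ p3): 0 ≤ 0.97, so result = 1
  (¬(((p2 ⊃ ¬p3) ⊃ (p1 ⊃ p2)) ⊃ (p2 ∧ p2)) ∧ (¬p2 ⊃ p3)) = min(0, 1) = 0
  Gödel value = 0
Łukasiewicz evaluation:
  ¬p3: Łukasiewicz ¬ gives 1 − 0.97 = 0.03
  (p2 ⊃ ¬p3): min(1, 1 − 0.53 + 0.03) = 0.5
  (p1 ⊃ p2): min(1, 1 − 0.48 + 0.53) = 1
  ((p2 ⊃ ¬p3) ⊃ (p1 ⊃ p2)): min(1, 1 − 0.5 + 1) = 1
  (p2 ∧ p2) = min(0.53, 0.53) = 0.53
  (((p2 ⊃ ¬p3) ⊃ (p1 ⊃ p2)) ⊃ (p2 ∧ p2)): min(1, 1 − 1 + 0.53) = 0.53
  ¬(((p2 ⊃ ¬p3) ⊃ (p1 ⊃ p2)) ⊃ (p2 ∧ p2)): Łukasiewicz ¬ gives 1 − 0.53 = 0.47
  ¬p2: Łukasiewicz ¬ gives 1 − 0.53 = 0.47
  (¬p2 ⊃ p3): min(1, 1 − 0.47 + 0.97) = 1
  (¬(((p2 ⊃ ¬p3) ⊃ (p1 ⊃ p2)) ⊃ (p2 ∧ p2)) ∧ (¬p2 ⊃ p3)) = min(0.47, 1) = 0.47
  Łukasiewicz value = 0.47
Difference: 0 − 0.47 = -0.47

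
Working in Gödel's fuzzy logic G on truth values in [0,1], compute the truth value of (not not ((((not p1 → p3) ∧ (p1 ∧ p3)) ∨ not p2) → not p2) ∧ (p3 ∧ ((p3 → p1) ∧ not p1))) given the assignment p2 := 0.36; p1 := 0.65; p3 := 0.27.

not p1: Gödel ¬ of 0.65 = 0 (operand ≠ 0)
(not p1 → p3): 0 ≤ 0.27, so result = 1
(p1 ∧ p3) = min(0.65, 0.27) = 0.27
((not p1 → p3) ∧ (p1 ∧ p3)) = min(1, 0.27) = 0.27
not p2: Gödel ¬ of 0.36 = 0 (operand ≠ 0)
(((not p1 → p3) ∧ (p1 ∧ p3)) ∨ not p2) = max(0.27, 0) = 0.27
not p2: Gödel ¬ of 0.36 = 0 (operand ≠ 0)
((((not p1 → p3) ∧ (p1 ∧ p3)) ∨ not p2) → not p2): 0.27 > 0, so result = 0
not ((((not p1 → p3) ∧ (p1 ∧ p3)) ∨ not p2) → not p2): Gödel ¬ of 0 = 1 (operand is 0)
not not ((((not p1 → p3) ∧ (p1 ∧ p3)) ∨ not p2) → not p2): Gödel ¬ of 1 = 0 (operand ≠ 0)
(p3 → p1): 0.27 ≤ 0.65, so result = 1
not p1: Gödel ¬ of 0.65 = 0 (operand ≠ 0)
((p3 → p1) ∧ not p1) = min(1, 0) = 0
(p3 ∧ ((p3 → p1) ∧ not p1)) = min(0.27, 0) = 0
(not not ((((not p1 → p3) ∧ (p1 ∧ p3)) ∨ not p2) → not p2) ∧ (p3 ∧ ((p3 → p1) ∧ not p1))) = min(0, 0) = 0

0.00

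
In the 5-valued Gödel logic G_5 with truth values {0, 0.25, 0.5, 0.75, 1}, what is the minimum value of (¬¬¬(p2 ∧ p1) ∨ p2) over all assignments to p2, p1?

0.25

The minimum is attained at p2 = 0.25, p1 = 0.25:
  (p2 ∧ p1) = min(0.25, 0.25) = 0.25
  ¬(p2 ∧ p1): Gödel ¬ of 0.25 = 0 (operand ≠ 0)
  ¬¬(p2 ∧ p1): Gödel ¬ of 0 = 1 (operand is 0)
  ¬¬¬(p2 ∧ p1): Gödel ¬ of 1 = 0 (operand ≠ 0)
  (¬¬¬(p2 ∧ p1) ∨ p2) = max(0, 0.25) = 0.25
Checking all 25 assignments confirms none give a value below 0.25.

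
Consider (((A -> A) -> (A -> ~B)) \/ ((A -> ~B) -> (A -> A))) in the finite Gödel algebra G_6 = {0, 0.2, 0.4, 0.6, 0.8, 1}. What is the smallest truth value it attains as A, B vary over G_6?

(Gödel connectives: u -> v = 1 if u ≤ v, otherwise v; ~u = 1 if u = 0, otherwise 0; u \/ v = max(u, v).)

Every assignment gives 1. For instance at A = 0, B = 0:
  (A -> A): 0 ≤ 0, so result = 1
  ~B: Gödel ¬ of 0 = 1 (operand is 0)
  (A -> ~B): 0 ≤ 1, so result = 1
  ((A -> A) -> (A -> ~B)): 1 ≤ 1, so result = 1
  ~B: Gödel ¬ of 0 = 1 (operand is 0)
  (A -> ~B): 0 ≤ 1, so result = 1
  (A -> A): 0 ≤ 0, so result = 1
  ((A -> ~B) -> (A -> A)): 1 ≤ 1, so result = 1
  (((A -> A) -> (A -> ~B)) \/ ((A -> ~B) -> (A -> A))) = max(1, 1) = 1
All 36 assignments give value 1 — the formula is a G_6-tautology.

1.00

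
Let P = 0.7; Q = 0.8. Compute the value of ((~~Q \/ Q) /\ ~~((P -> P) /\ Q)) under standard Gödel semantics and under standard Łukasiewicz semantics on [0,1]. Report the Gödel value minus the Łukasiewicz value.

0.20

Gödel evaluation:
  ~Q: Gödel ¬ of 0.8 = 0 (operand ≠ 0)
  ~~Q: Gödel ¬ of 0 = 1 (operand is 0)
  (~~Q \/ Q) = max(1, 0.8) = 1
  (P -> P): 0.7 ≤ 0.7, so result = 1
  ((P -> P) /\ Q) = min(1, 0.8) = 0.8
  ~((P -> P) /\ Q): Gödel ¬ of 0.8 = 0 (operand ≠ 0)
  ~~((P -> P) /\ Q): Gödel ¬ of 0 = 1 (operand is 0)
  ((~~Q \/ Q) /\ ~~((P -> P) /\ Q)) = min(1, 1) = 1
  Gödel value = 1
Łukasiewicz evaluation:
  ~Q: Łukasiewicz ¬ gives 1 − 0.8 = 0.2
  ~~Q: Łukasiewicz ¬ gives 1 − 0.2 = 0.8
  (~~Q \/ Q) = max(0.8, 0.8) = 0.8
  (P -> P): min(1, 1 − 0.7 + 0.7) = 1
  ((P -> P) /\ Q) = min(1, 0.8) = 0.8
  ~((P -> P) /\ Q): Łukasiewicz ¬ gives 1 − 0.8 = 0.2
  ~~((P -> P) /\ Q): Łukasiewicz ¬ gives 1 − 0.2 = 0.8
  ((~~Q \/ Q) /\ ~~((P -> P) /\ Q)) = min(0.8, 0.8) = 0.8
  Łukasiewicz value = 0.8
Difference: 1 − 0.8 = 0.20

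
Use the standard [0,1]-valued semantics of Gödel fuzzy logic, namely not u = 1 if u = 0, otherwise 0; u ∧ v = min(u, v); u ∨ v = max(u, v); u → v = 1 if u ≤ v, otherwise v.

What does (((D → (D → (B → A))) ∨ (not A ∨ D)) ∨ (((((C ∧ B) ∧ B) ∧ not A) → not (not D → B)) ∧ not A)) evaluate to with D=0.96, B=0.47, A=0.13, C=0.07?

(B → A): 0.47 > 0.13, so result = 0.13
(D → (B → A)): 0.96 > 0.13, so result = 0.13
(D → (D → (B → A))): 0.96 > 0.13, so result = 0.13
not A: Gödel ¬ of 0.13 = 0 (operand ≠ 0)
(not A ∨ D) = max(0, 0.96) = 0.96
((D → (D → (B → A))) ∨ (not A ∨ D)) = max(0.13, 0.96) = 0.96
(C ∧ B) = min(0.07, 0.47) = 0.07
((C ∧ B) ∧ B) = min(0.07, 0.47) = 0.07
not A: Gödel ¬ of 0.13 = 0 (operand ≠ 0)
(((C ∧ B) ∧ B) ∧ not A) = min(0.07, 0) = 0
not D: Gödel ¬ of 0.96 = 0 (operand ≠ 0)
(not D → B): 0 ≤ 0.47, so result = 1
not (not D → B): Gödel ¬ of 1 = 0 (operand ≠ 0)
((((C ∧ B) ∧ B) ∧ not A) → not (not D → B)): 0 ≤ 0, so result = 1
not A: Gödel ¬ of 0.13 = 0 (operand ≠ 0)
(((((C ∧ B) ∧ B) ∧ not A) → not (not D → B)) ∧ not A) = min(1, 0) = 0
(((D → (D → (B → A))) ∨ (not A ∨ D)) ∨ (((((C ∧ B) ∧ B) ∧ not A) → not (not D → B)) ∧ not A)) = max(0.96, 0) = 0.96

0.96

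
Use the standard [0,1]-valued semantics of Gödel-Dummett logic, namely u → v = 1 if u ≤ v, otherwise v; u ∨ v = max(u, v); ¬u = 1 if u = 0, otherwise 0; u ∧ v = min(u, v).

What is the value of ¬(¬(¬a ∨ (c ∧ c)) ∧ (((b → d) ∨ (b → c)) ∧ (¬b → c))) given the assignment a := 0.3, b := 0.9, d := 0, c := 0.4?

¬a: Gödel ¬ of 0.3 = 0 (operand ≠ 0)
(c ∧ c) = min(0.4, 0.4) = 0.4
(¬a ∨ (c ∧ c)) = max(0, 0.4) = 0.4
¬(¬a ∨ (c ∧ c)): Gödel ¬ of 0.4 = 0 (operand ≠ 0)
(b → d): 0.9 > 0, so result = 0
(b → c): 0.9 > 0.4, so result = 0.4
((b → d) ∨ (b → c)) = max(0, 0.4) = 0.4
¬b: Gödel ¬ of 0.9 = 0 (operand ≠ 0)
(¬b → c): 0 ≤ 0.4, so result = 1
(((b → d) ∨ (b → c)) ∧ (¬b → c)) = min(0.4, 1) = 0.4
(¬(¬a ∨ (c ∧ c)) ∧ (((b → d) ∨ (b → c)) ∧ (¬b → c))) = min(0, 0.4) = 0
¬(¬(¬a ∨ (c ∧ c)) ∧ (((b → d) ∨ (b → c)) ∧ (¬b → c))): Gödel ¬ of 0 = 1 (operand is 0)

1.00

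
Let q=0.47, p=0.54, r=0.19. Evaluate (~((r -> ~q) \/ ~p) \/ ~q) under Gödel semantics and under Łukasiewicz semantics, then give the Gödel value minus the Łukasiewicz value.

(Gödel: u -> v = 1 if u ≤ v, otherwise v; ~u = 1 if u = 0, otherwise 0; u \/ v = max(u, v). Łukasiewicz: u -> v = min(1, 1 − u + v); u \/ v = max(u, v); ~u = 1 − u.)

0.47

Gödel evaluation:
  ~q: Gödel ¬ of 0.47 = 0 (operand ≠ 0)
  (r -> ~q): 0.19 > 0, so result = 0
  ~p: Gödel ¬ of 0.54 = 0 (operand ≠ 0)
  ((r -> ~q) \/ ~p) = max(0, 0) = 0
  ~((r -> ~q) \/ ~p): Gödel ¬ of 0 = 1 (operand is 0)
  ~q: Gödel ¬ of 0.47 = 0 (operand ≠ 0)
  (~((r -> ~q) \/ ~p) \/ ~q) = max(1, 0) = 1
  Gödel value = 1
Łukasiewicz evaluation:
  ~q: Łukasiewicz ¬ gives 1 − 0.47 = 0.53
  (r -> ~q): min(1, 1 − 0.19 + 0.53) = 1
  ~p: Łukasiewicz ¬ gives 1 − 0.54 = 0.46
  ((r -> ~q) \/ ~p) = max(1, 0.46) = 1
  ~((r -> ~q) \/ ~p): Łukasiewicz ¬ gives 1 − 1 = 0
  ~q: Łukasiewicz ¬ gives 1 − 0.47 = 0.53
  (~((r -> ~q) \/ ~p) \/ ~q) = max(0, 0.53) = 0.53
  Łukasiewicz value = 0.53
Difference: 1 − 0.53 = 0.47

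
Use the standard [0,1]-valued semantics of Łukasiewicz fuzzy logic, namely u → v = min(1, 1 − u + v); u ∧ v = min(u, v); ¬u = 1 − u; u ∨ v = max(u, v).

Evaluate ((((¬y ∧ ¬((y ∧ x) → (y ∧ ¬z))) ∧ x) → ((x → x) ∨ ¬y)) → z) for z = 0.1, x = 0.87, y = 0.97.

0.10

¬y: Łukasiewicz ¬ gives 1 − 0.97 = 0.03
(y ∧ x) = min(0.97, 0.87) = 0.87
¬z: Łukasiewicz ¬ gives 1 − 0.1 = 0.9
(y ∧ ¬z) = min(0.97, 0.9) = 0.9
((y ∧ x) → (y ∧ ¬z)): min(1, 1 − 0.87 + 0.9) = 1
¬((y ∧ x) → (y ∧ ¬z)): Łukasiewicz ¬ gives 1 − 1 = 0
(¬y ∧ ¬((y ∧ x) → (y ∧ ¬z))) = min(0.03, 0) = 0
((¬y ∧ ¬((y ∧ x) → (y ∧ ¬z))) ∧ x) = min(0, 0.87) = 0
(x → x): min(1, 1 − 0.87 + 0.87) = 1
¬y: Łukasiewicz ¬ gives 1 − 0.97 = 0.03
((x → x) ∨ ¬y) = max(1, 0.03) = 1
(((¬y ∧ ¬((y ∧ x) → (y ∧ ¬z))) ∧ x) → ((x → x) ∨ ¬y)): min(1, 1 − 0 + 1) = 1
((((¬y ∧ ¬((y ∧ x) → (y ∧ ¬z))) ∧ x) → ((x → x) ∨ ¬y)) → z): min(1, 1 − 1 + 0.1) = 0.1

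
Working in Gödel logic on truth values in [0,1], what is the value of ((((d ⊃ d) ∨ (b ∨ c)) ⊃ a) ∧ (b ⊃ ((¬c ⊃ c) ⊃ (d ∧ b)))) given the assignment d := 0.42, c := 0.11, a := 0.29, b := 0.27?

(d ⊃ d): 0.42 ≤ 0.42, so result = 1
(b ∨ c) = max(0.27, 0.11) = 0.27
((d ⊃ d) ∨ (b ∨ c)) = max(1, 0.27) = 1
(((d ⊃ d) ∨ (b ∨ c)) ⊃ a): 1 > 0.29, so result = 0.29
¬c: Gödel ¬ of 0.11 = 0 (operand ≠ 0)
(¬c ⊃ c): 0 ≤ 0.11, so result = 1
(d ∧ b) = min(0.42, 0.27) = 0.27
((¬c ⊃ c) ⊃ (d ∧ b)): 1 > 0.27, so result = 0.27
(b ⊃ ((¬c ⊃ c) ⊃ (d ∧ b))): 0.27 ≤ 0.27, so result = 1
((((d ⊃ d) ∨ (b ∨ c)) ⊃ a) ∧ (b ⊃ ((¬c ⊃ c) ⊃ (d ∧ b)))) = min(0.29, 1) = 0.29

0.29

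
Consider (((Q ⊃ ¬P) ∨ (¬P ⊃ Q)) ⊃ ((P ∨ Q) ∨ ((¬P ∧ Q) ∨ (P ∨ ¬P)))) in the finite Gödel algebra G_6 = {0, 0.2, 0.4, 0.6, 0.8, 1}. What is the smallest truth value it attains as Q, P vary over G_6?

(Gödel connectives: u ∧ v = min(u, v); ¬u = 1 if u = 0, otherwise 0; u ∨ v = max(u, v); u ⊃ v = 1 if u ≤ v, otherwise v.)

0.20

The minimum is attained at Q = 0, P = 0.2:
  ¬P: Gödel ¬ of 0.2 = 0 (operand ≠ 0)
  (Q ⊃ ¬P): 0 ≤ 0, so result = 1
  ¬P: Gödel ¬ of 0.2 = 0 (operand ≠ 0)
  (¬P ⊃ Q): 0 ≤ 0, so result = 1
  ((Q ⊃ ¬P) ∨ (¬P ⊃ Q)) = max(1, 1) = 1
  (P ∨ Q) = max(0.2, 0) = 0.2
  ¬P: Gödel ¬ of 0.2 = 0 (operand ≠ 0)
  (¬P ∧ Q) = min(0, 0) = 0
  ¬P: Gödel ¬ of 0.2 = 0 (operand ≠ 0)
  (P ∨ ¬P) = max(0.2, 0) = 0.2
  ((¬P ∧ Q) ∨ (P ∨ ¬P)) = max(0, 0.2) = 0.2
  ((P ∨ Q) ∨ ((¬P ∧ Q) ∨ (P ∨ ¬P))) = max(0.2, 0.2) = 0.2
  (((Q ⊃ ¬P) ∨ (¬P ⊃ Q)) ⊃ ((P ∨ Q) ∨ ((¬P ∧ Q) ∨ (P ∨ ¬P)))): 1 > 0.2, so result = 0.2
Checking all 36 assignments confirms none give a value below 0.20.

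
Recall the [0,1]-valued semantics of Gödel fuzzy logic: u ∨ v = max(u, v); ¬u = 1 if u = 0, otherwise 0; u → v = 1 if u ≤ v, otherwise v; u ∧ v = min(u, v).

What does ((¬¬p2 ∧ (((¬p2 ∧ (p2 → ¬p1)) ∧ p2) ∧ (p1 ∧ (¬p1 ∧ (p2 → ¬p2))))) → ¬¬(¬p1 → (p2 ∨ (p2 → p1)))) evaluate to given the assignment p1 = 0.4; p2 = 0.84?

¬p2: Gödel ¬ of 0.84 = 0 (operand ≠ 0)
¬¬p2: Gödel ¬ of 0 = 1 (operand is 0)
¬p2: Gödel ¬ of 0.84 = 0 (operand ≠ 0)
¬p1: Gödel ¬ of 0.4 = 0 (operand ≠ 0)
(p2 → ¬p1): 0.84 > 0, so result = 0
(¬p2 ∧ (p2 → ¬p1)) = min(0, 0) = 0
((¬p2 ∧ (p2 → ¬p1)) ∧ p2) = min(0, 0.84) = 0
¬p1: Gödel ¬ of 0.4 = 0 (operand ≠ 0)
¬p2: Gödel ¬ of 0.84 = 0 (operand ≠ 0)
(p2 → ¬p2): 0.84 > 0, so result = 0
(¬p1 ∧ (p2 → ¬p2)) = min(0, 0) = 0
(p1 ∧ (¬p1 ∧ (p2 → ¬p2))) = min(0.4, 0) = 0
(((¬p2 ∧ (p2 → ¬p1)) ∧ p2) ∧ (p1 ∧ (¬p1 ∧ (p2 → ¬p2)))) = min(0, 0) = 0
(¬¬p2 ∧ (((¬p2 ∧ (p2 → ¬p1)) ∧ p2) ∧ (p1 ∧ (¬p1 ∧ (p2 → ¬p2))))) = min(1, 0) = 0
¬p1: Gödel ¬ of 0.4 = 0 (operand ≠ 0)
(p2 → p1): 0.84 > 0.4, so result = 0.4
(p2 ∨ (p2 → p1)) = max(0.84, 0.4) = 0.84
(¬p1 → (p2 ∨ (p2 → p1))): 0 ≤ 0.84, so result = 1
¬(¬p1 → (p2 ∨ (p2 → p1))): Gödel ¬ of 1 = 0 (operand ≠ 0)
¬¬(¬p1 → (p2 ∨ (p2 → p1))): Gödel ¬ of 0 = 1 (operand is 0)
((¬¬p2 ∧ (((¬p2 ∧ (p2 → ¬p1)) ∧ p2) ∧ (p1 ∧ (¬p1 ∧ (p2 → ¬p2))))) → ¬¬(¬p1 → (p2 ∨ (p2 → p1)))): 0 ≤ 1, so result = 1

1.00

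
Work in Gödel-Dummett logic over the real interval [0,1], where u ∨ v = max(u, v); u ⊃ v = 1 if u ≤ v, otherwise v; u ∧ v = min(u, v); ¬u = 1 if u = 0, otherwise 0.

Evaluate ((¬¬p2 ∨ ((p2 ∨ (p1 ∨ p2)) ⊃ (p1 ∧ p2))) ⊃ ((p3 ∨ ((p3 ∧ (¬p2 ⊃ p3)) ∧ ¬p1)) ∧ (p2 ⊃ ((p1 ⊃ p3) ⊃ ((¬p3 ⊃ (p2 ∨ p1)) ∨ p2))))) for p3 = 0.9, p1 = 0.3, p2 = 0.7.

¬p2: Gödel ¬ of 0.7 = 0 (operand ≠ 0)
¬¬p2: Gödel ¬ of 0 = 1 (operand is 0)
(p1 ∨ p2) = max(0.3, 0.7) = 0.7
(p2 ∨ (p1 ∨ p2)) = max(0.7, 0.7) = 0.7
(p1 ∧ p2) = min(0.3, 0.7) = 0.3
((p2 ∨ (p1 ∨ p2)) ⊃ (p1 ∧ p2)): 0.7 > 0.3, so result = 0.3
(¬¬p2 ∨ ((p2 ∨ (p1 ∨ p2)) ⊃ (p1 ∧ p2))) = max(1, 0.3) = 1
¬p2: Gödel ¬ of 0.7 = 0 (operand ≠ 0)
(¬p2 ⊃ p3): 0 ≤ 0.9, so result = 1
(p3 ∧ (¬p2 ⊃ p3)) = min(0.9, 1) = 0.9
¬p1: Gödel ¬ of 0.3 = 0 (operand ≠ 0)
((p3 ∧ (¬p2 ⊃ p3)) ∧ ¬p1) = min(0.9, 0) = 0
(p3 ∨ ((p3 ∧ (¬p2 ⊃ p3)) ∧ ¬p1)) = max(0.9, 0) = 0.9
(p1 ⊃ p3): 0.3 ≤ 0.9, so result = 1
¬p3: Gödel ¬ of 0.9 = 0 (operand ≠ 0)
(p2 ∨ p1) = max(0.7, 0.3) = 0.7
(¬p3 ⊃ (p2 ∨ p1)): 0 ≤ 0.7, so result = 1
((¬p3 ⊃ (p2 ∨ p1)) ∨ p2) = max(1, 0.7) = 1
((p1 ⊃ p3) ⊃ ((¬p3 ⊃ (p2 ∨ p1)) ∨ p2)): 1 ≤ 1, so result = 1
(p2 ⊃ ((p1 ⊃ p3) ⊃ ((¬p3 ⊃ (p2 ∨ p1)) ∨ p2))): 0.7 ≤ 1, so result = 1
((p3 ∨ ((p3 ∧ (¬p2 ⊃ p3)) ∧ ¬p1)) ∧ (p2 ⊃ ((p1 ⊃ p3) ⊃ ((¬p3 ⊃ (p2 ∨ p1)) ∨ p2)))) = min(0.9, 1) = 0.9
((¬¬p2 ∨ ((p2 ∨ (p1 ∨ p2)) ⊃ (p1 ∧ p2))) ⊃ ((p3 ∨ ((p3 ∧ (¬p2 ⊃ p3)) ∧ ¬p1)) ∧ (p2 ⊃ ((p1 ⊃ p3) ⊃ ((¬p3 ⊃ (p2 ∨ p1)) ∨ p2))))): 1 > 0.9, so result = 0.9

0.90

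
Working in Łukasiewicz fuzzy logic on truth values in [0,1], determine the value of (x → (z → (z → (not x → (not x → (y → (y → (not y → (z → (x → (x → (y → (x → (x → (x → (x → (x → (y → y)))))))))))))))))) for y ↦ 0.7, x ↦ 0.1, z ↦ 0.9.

not x: Łukasiewicz ¬ gives 1 − 0.1 = 0.9
not x: Łukasiewicz ¬ gives 1 − 0.1 = 0.9
not y: Łukasiewicz ¬ gives 1 − 0.7 = 0.3
(y → y): min(1, 1 − 0.7 + 0.7) = 1
(x → (y → y)): min(1, 1 − 0.1 + 1) = 1
(x → (x → (y → y))): min(1, 1 − 0.1 + 1) = 1
(x → (x → (x → (y → y)))): min(1, 1 − 0.1 + 1) = 1
(x → (x → (x → (x → (y → y))))): min(1, 1 − 0.1 + 1) = 1
(x → (x → (x → (x → (x → (y → y)))))): min(1, 1 − 0.1 + 1) = 1
(y → (x → (x → (x → (x → (x → (y → y))))))): min(1, 1 − 0.7 + 1) = 1
(x → (y → (x → (x → (x → (x → (x → (y → y)))))))): min(1, 1 − 0.1 + 1) = 1
(x → (x → (y → (x → (x → (x → (x → (x → (y → y))))))))): min(1, 1 − 0.1 + 1) = 1
(z → (x → (x → (y → (x → (x → (x → (x → (x → (y → y)))))))))): min(1, 1 − 0.9 + 1) = 1
(not y → (z → (x → (x → (y → (x → (x → (x → (x → (x → (y → y))))))))))): min(1, 1 − 0.3 + 1) = 1
(y → (not y → (z → (x → (x → (y → (x → (x → (x → (x → (x → (y → y)))))))))))): min(1, 1 − 0.7 + 1) = 1
(y → (y → (not y → (z → (x → (x → (y → (x → (x → (x → (x → (x → (y → y))))))))))))): min(1, 1 − 0.7 + 1) = 1
(not x → (y → (y → (not y → (z → (x → (x → (y → (x → (x → (x → (x → (x → (y → y)))))))))))))): min(1, 1 − 0.9 + 1) = 1
(not x → (not x → (y → (y → (not y → (z → (x → (x → (y → (x → (x → (x → (x → (x → (y → y))))))))))))))): min(1, 1 − 0.9 + 1) = 1
(z → (not x → (not x → (y → (y → (not y → (z → (x → (x → (y → (x → (x → (x → (x → (x → (y → y)))))))))))))))): min(1, 1 − 0.9 + 1) = 1
(z → (z → (not x → (not x → (y → (y → (not y → (z → (x → (x → (y → (x → (x → (x → (x → (x → (y → y))))))))))))))))): min(1, 1 − 0.9 + 1) = 1
(x → (z → (z → (not x → (not x → (y → (y → (not y → (z → (x → (x → (y → (x → (x → (x → (x → (x → (y → y)))))))))))))))))): min(1, 1 − 0.1 + 1) = 1

1.00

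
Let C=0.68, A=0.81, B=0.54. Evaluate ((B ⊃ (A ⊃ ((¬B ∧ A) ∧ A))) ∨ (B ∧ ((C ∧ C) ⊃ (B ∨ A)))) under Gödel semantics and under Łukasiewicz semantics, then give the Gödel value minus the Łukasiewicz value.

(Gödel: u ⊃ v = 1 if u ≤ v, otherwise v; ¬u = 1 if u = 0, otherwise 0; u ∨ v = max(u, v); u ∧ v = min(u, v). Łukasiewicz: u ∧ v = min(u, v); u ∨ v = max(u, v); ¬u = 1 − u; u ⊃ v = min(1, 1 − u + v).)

Gödel evaluation:
  ¬B: Gödel ¬ of 0.54 = 0 (operand ≠ 0)
  (¬B ∧ A) = min(0, 0.81) = 0
  ((¬B ∧ A) ∧ A) = min(0, 0.81) = 0
  (A ⊃ ((¬B ∧ A) ∧ A)): 0.81 > 0, so result = 0
  (B ⊃ (A ⊃ ((¬B ∧ A) ∧ A))): 0.54 > 0, so result = 0
  (C ∧ C) = min(0.68, 0.68) = 0.68
  (B ∨ A) = max(0.54, 0.81) = 0.81
  ((C ∧ C) ⊃ (B ∨ A)): 0.68 ≤ 0.81, so result = 1
  (B ∧ ((C ∧ C) ⊃ (B ∨ A))) = min(0.54, 1) = 0.54
  ((B ⊃ (A ⊃ ((¬B ∧ A) ∧ A))) ∨ (B ∧ ((C ∧ C) ⊃ (B ∨ A)))) = max(0, 0.54) = 0.54
  Gödel value = 0.54
Łukasiewicz evaluation:
  ¬B: Łukasiewicz ¬ gives 1 − 0.54 = 0.46
  (¬B ∧ A) = min(0.46, 0.81) = 0.46
  ((¬B ∧ A) ∧ A) = min(0.46, 0.81) = 0.46
  (A ⊃ ((¬B ∧ A) ∧ A)): min(1, 1 − 0.81 + 0.46) = 0.65
  (B ⊃ (A ⊃ ((¬B ∧ A) ∧ A))): min(1, 1 − 0.54 + 0.65) = 1
  (C ∧ C) = min(0.68, 0.68) = 0.68
  (B ∨ A) = max(0.54, 0.81) = 0.81
  ((C ∧ C) ⊃ (B ∨ A)): min(1, 1 − 0.68 + 0.81) = 1
  (B ∧ ((C ∧ C) ⊃ (B ∨ A))) = min(0.54, 1) = 0.54
  ((B ⊃ (A ⊃ ((¬B ∧ A) ∧ A))) ∨ (B ∧ ((C ∧ C) ⊃ (B ∨ A)))) = max(1, 0.54) = 1
  Łukasiewicz value = 1
Difference: 0.54 − 1 = -0.46

-0.46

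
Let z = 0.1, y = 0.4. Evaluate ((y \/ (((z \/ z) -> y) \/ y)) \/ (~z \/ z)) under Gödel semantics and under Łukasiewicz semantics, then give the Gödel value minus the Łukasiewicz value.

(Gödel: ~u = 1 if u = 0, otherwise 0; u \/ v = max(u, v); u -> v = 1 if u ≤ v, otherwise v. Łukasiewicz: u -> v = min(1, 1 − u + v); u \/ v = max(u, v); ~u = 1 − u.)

Gödel evaluation:
  (z \/ z) = max(0.1, 0.1) = 0.1
  ((z \/ z) -> y): 0.1 ≤ 0.4, so result = 1
  (((z \/ z) -> y) \/ y) = max(1, 0.4) = 1
  (y \/ (((z \/ z) -> y) \/ y)) = max(0.4, 1) = 1
  ~z: Gödel ¬ of 0.1 = 0 (operand ≠ 0)
  (~z \/ z) = max(0, 0.1) = 0.1
  ((y \/ (((z \/ z) -> y) \/ y)) \/ (~z \/ z)) = max(1, 0.1) = 1
  Gödel value = 1
Łukasiewicz evaluation:
  (z \/ z) = max(0.1, 0.1) = 0.1
  ((z \/ z) -> y): min(1, 1 − 0.1 + 0.4) = 1
  (((z \/ z) -> y) \/ y) = max(1, 0.4) = 1
  (y \/ (((z \/ z) -> y) \/ y)) = max(0.4, 1) = 1
  ~z: Łukasiewicz ¬ gives 1 − 0.1 = 0.9
  (~z \/ z) = max(0.9, 0.1) = 0.9
  ((y \/ (((z \/ z) -> y) \/ y)) \/ (~z \/ z)) = max(1, 0.9) = 1
  Łukasiewicz value = 1
Difference: 1 − 1 = 0.00

0.00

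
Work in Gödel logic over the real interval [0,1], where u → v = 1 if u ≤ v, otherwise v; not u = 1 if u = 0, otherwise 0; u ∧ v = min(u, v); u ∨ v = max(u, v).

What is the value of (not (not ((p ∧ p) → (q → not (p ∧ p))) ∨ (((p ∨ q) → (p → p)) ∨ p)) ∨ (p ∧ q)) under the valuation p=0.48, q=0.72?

(p ∧ p) = min(0.48, 0.48) = 0.48
(p ∧ p) = min(0.48, 0.48) = 0.48
not (p ∧ p): Gödel ¬ of 0.48 = 0 (operand ≠ 0)
(q → not (p ∧ p)): 0.72 > 0, so result = 0
((p ∧ p) → (q → not (p ∧ p))): 0.48 > 0, so result = 0
not ((p ∧ p) → (q → not (p ∧ p))): Gödel ¬ of 0 = 1 (operand is 0)
(p ∨ q) = max(0.48, 0.72) = 0.72
(p → p): 0.48 ≤ 0.48, so result = 1
((p ∨ q) → (p → p)): 0.72 ≤ 1, so result = 1
(((p ∨ q) → (p → p)) ∨ p) = max(1, 0.48) = 1
(not ((p ∧ p) → (q → not (p ∧ p))) ∨ (((p ∨ q) → (p → p)) ∨ p)) = max(1, 1) = 1
not (not ((p ∧ p) → (q → not (p ∧ p))) ∨ (((p ∨ q) → (p → p)) ∨ p)): Gödel ¬ of 1 = 0 (operand ≠ 0)
(p ∧ q) = min(0.48, 0.72) = 0.48
(not (not ((p ∧ p) → (q → not (p ∧ p))) ∨ (((p ∨ q) → (p → p)) ∨ p)) ∨ (p ∧ q)) = max(0, 0.48) = 0.48

0.48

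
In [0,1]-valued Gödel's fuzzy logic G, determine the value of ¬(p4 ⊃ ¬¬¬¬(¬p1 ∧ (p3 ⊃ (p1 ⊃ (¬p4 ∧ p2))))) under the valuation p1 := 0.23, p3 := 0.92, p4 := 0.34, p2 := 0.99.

¬p1: Gödel ¬ of 0.23 = 0 (operand ≠ 0)
¬p4: Gödel ¬ of 0.34 = 0 (operand ≠ 0)
(¬p4 ∧ p2) = min(0, 0.99) = 0
(p1 ⊃ (¬p4 ∧ p2)): 0.23 > 0, so result = 0
(p3 ⊃ (p1 ⊃ (¬p4 ∧ p2))): 0.92 > 0, so result = 0
(¬p1 ∧ (p3 ⊃ (p1 ⊃ (¬p4 ∧ p2)))) = min(0, 0) = 0
¬(¬p1 ∧ (p3 ⊃ (p1 ⊃ (¬p4 ∧ p2)))): Gödel ¬ of 0 = 1 (operand is 0)
¬¬(¬p1 ∧ (p3 ⊃ (p1 ⊃ (¬p4 ∧ p2)))): Gödel ¬ of 1 = 0 (operand ≠ 0)
¬¬¬(¬p1 ∧ (p3 ⊃ (p1 ⊃ (¬p4 ∧ p2)))): Gödel ¬ of 0 = 1 (operand is 0)
¬¬¬¬(¬p1 ∧ (p3 ⊃ (p1 ⊃ (¬p4 ∧ p2)))): Gödel ¬ of 1 = 0 (operand ≠ 0)
(p4 ⊃ ¬¬¬¬(¬p1 ∧ (p3 ⊃ (p1 ⊃ (¬p4 ∧ p2))))): 0.34 > 0, so result = 0
¬(p4 ⊃ ¬¬¬¬(¬p1 ∧ (p3 ⊃ (p1 ⊃ (¬p4 ∧ p2))))): Gödel ¬ of 0 = 1 (operand is 0)

1.00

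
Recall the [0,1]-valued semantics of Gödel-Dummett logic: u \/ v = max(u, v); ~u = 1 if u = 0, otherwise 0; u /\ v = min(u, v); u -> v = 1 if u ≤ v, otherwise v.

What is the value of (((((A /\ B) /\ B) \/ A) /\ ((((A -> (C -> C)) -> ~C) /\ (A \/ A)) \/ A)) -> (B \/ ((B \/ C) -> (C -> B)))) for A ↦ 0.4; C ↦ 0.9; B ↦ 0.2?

0.20

(A /\ B) = min(0.4, 0.2) = 0.2
((A /\ B) /\ B) = min(0.2, 0.2) = 0.2
(((A /\ B) /\ B) \/ A) = max(0.2, 0.4) = 0.4
(C -> C): 0.9 ≤ 0.9, so result = 1
(A -> (C -> C)): 0.4 ≤ 1, so result = 1
~C: Gödel ¬ of 0.9 = 0 (operand ≠ 0)
((A -> (C -> C)) -> ~C): 1 > 0, so result = 0
(A \/ A) = max(0.4, 0.4) = 0.4
(((A -> (C -> C)) -> ~C) /\ (A \/ A)) = min(0, 0.4) = 0
((((A -> (C -> C)) -> ~C) /\ (A \/ A)) \/ A) = max(0, 0.4) = 0.4
((((A /\ B) /\ B) \/ A) /\ ((((A -> (C -> C)) -> ~C) /\ (A \/ A)) \/ A)) = min(0.4, 0.4) = 0.4
(B \/ C) = max(0.2, 0.9) = 0.9
(C -> B): 0.9 > 0.2, so result = 0.2
((B \/ C) -> (C -> B)): 0.9 > 0.2, so result = 0.2
(B \/ ((B \/ C) -> (C -> B))) = max(0.2, 0.2) = 0.2
(((((A /\ B) /\ B) \/ A) /\ ((((A -> (C -> C)) -> ~C) /\ (A \/ A)) \/ A)) -> (B \/ ((B \/ C) -> (C -> B)))): 0.4 > 0.2, so result = 0.2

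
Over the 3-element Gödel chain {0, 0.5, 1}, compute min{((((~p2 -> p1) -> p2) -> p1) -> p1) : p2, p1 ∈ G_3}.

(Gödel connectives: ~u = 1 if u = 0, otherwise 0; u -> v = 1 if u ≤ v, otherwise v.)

The minimum is attained at p2 = 0, p1 = 0.5:
  ~p2: Gödel ¬ of 0 = 1 (operand is 0)
  (~p2 -> p1): 1 > 0.5, so result = 0.5
  ((~p2 -> p1) -> p2): 0.5 > 0, so result = 0
  (((~p2 -> p1) -> p2) -> p1): 0 ≤ 0.5, so result = 1
  ((((~p2 -> p1) -> p2) -> p1) -> p1): 1 > 0.5, so result = 0.5
Checking all 9 assignments confirms none give a value below 0.50.

0.50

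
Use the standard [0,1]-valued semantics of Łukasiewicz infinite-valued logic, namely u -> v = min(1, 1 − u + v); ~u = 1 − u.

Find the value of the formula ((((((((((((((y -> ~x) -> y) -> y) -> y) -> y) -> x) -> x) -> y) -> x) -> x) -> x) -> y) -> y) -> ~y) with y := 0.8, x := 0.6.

~x: Łukasiewicz ¬ gives 1 − 0.6 = 0.4
(y -> ~x): min(1, 1 − 0.8 + 0.4) = 0.6
((y -> ~x) -> y): min(1, 1 − 0.6 + 0.8) = 1
(((y -> ~x) -> y) -> y): min(1, 1 − 1 + 0.8) = 0.8
((((y -> ~x) -> y) -> y) -> y): min(1, 1 − 0.8 + 0.8) = 1
(((((y -> ~x) -> y) -> y) -> y) -> y): min(1, 1 − 1 + 0.8) = 0.8
((((((y -> ~x) -> y) -> y) -> y) -> y) -> x): min(1, 1 − 0.8 + 0.6) = 0.8
(((((((y -> ~x) -> y) -> y) -> y) -> y) -> x) -> x): min(1, 1 − 0.8 + 0.6) = 0.8
((((((((y -> ~x) -> y) -> y) -> y) -> y) -> x) -> x) -> y): min(1, 1 − 0.8 + 0.8) = 1
(((((((((y -> ~x) -> y) -> y) -> y) -> y) -> x) -> x) -> y) -> x): min(1, 1 − 1 + 0.6) = 0.6
((((((((((y -> ~x) -> y) -> y) -> y) -> y) -> x) -> x) -> y) -> x) -> x): min(1, 1 − 0.6 + 0.6) = 1
(((((((((((y -> ~x) -> y) -> y) -> y) -> y) -> x) -> x) -> y) -> x) -> x) -> x): min(1, 1 − 1 + 0.6) = 0.6
((((((((((((y -> ~x) -> y) -> y) -> y) -> y) -> x) -> x) -> y) -> x) -> x) -> x) -> y): min(1, 1 − 0.6 + 0.8) = 1
(((((((((((((y -> ~x) -> y) -> y) -> y) -> y) -> x) -> x) -> y) -> x) -> x) -> x) -> y) -> y): min(1, 1 − 1 + 0.8) = 0.8
~y: Łukasiewicz ¬ gives 1 − 0.8 = 0.2
((((((((((((((y -> ~x) -> y) -> y) -> y) -> y) -> x) -> x) -> y) -> x) -> x) -> x) -> y) -> y) -> ~y): min(1, 1 − 0.8 + 0.2) = 0.4

0.40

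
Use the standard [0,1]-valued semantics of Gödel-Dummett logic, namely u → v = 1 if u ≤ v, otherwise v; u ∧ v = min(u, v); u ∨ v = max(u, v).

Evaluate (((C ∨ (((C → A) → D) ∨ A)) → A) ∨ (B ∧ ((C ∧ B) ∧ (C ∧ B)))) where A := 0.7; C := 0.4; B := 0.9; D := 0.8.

0.70

(C → A): 0.4 ≤ 0.7, so result = 1
((C → A) → D): 1 > 0.8, so result = 0.8
(((C → A) → D) ∨ A) = max(0.8, 0.7) = 0.8
(C ∨ (((C → A) → D) ∨ A)) = max(0.4, 0.8) = 0.8
((C ∨ (((C → A) → D) ∨ A)) → A): 0.8 > 0.7, so result = 0.7
(C ∧ B) = min(0.4, 0.9) = 0.4
(C ∧ B) = min(0.4, 0.9) = 0.4
((C ∧ B) ∧ (C ∧ B)) = min(0.4, 0.4) = 0.4
(B ∧ ((C ∧ B) ∧ (C ∧ B))) = min(0.9, 0.4) = 0.4
(((C ∨ (((C → A) → D) ∨ A)) → A) ∨ (B ∧ ((C ∧ B) ∧ (C ∧ B)))) = max(0.7, 0.4) = 0.7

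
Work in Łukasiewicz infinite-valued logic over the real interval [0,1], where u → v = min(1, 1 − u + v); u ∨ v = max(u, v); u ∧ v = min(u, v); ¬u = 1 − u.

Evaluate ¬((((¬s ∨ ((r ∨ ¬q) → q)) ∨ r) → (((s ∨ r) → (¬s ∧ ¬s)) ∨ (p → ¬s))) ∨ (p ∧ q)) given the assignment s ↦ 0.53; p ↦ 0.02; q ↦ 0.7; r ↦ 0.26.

0.00

¬s: Łukasiewicz ¬ gives 1 − 0.53 = 0.47
¬q: Łukasiewicz ¬ gives 1 − 0.7 = 0.3
(r ∨ ¬q) = max(0.26, 0.3) = 0.3
((r ∨ ¬q) → q): min(1, 1 − 0.3 + 0.7) = 1
(¬s ∨ ((r ∨ ¬q) → q)) = max(0.47, 1) = 1
((¬s ∨ ((r ∨ ¬q) → q)) ∨ r) = max(1, 0.26) = 1
(s ∨ r) = max(0.53, 0.26) = 0.53
¬s: Łukasiewicz ¬ gives 1 − 0.53 = 0.47
¬s: Łukasiewicz ¬ gives 1 − 0.53 = 0.47
(¬s ∧ ¬s) = min(0.47, 0.47) = 0.47
((s ∨ r) → (¬s ∧ ¬s)): min(1, 1 − 0.53 + 0.47) = 0.94
¬s: Łukasiewicz ¬ gives 1 − 0.53 = 0.47
(p → ¬s): min(1, 1 − 0.02 + 0.47) = 1
(((s ∨ r) → (¬s ∧ ¬s)) ∨ (p → ¬s)) = max(0.94, 1) = 1
(((¬s ∨ ((r ∨ ¬q) → q)) ∨ r) → (((s ∨ r) → (¬s ∧ ¬s)) ∨ (p → ¬s))): min(1, 1 − 1 + 1) = 1
(p ∧ q) = min(0.02, 0.7) = 0.02
((((¬s ∨ ((r ∨ ¬q) → q)) ∨ r) → (((s ∨ r) → (¬s ∧ ¬s)) ∨ (p → ¬s))) ∨ (p ∧ q)) = max(1, 0.02) = 1
¬((((¬s ∨ ((r ∨ ¬q) → q)) ∨ r) → (((s ∨ r) → (¬s ∧ ¬s)) ∨ (p → ¬s))) ∨ (p ∧ q)): Łukasiewicz ¬ gives 1 − 1 = 0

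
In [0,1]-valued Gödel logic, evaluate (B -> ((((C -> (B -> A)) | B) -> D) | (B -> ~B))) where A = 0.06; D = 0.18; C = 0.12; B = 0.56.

(B -> A): 0.56 > 0.06, so result = 0.06
(C -> (B -> A)): 0.12 > 0.06, so result = 0.06
((C -> (B -> A)) | B) = max(0.06, 0.56) = 0.56
(((C -> (B -> A)) | B) -> D): 0.56 > 0.18, so result = 0.18
~B: Gödel ¬ of 0.56 = 0 (operand ≠ 0)
(B -> ~B): 0.56 > 0, so result = 0
((((C -> (B -> A)) | B) -> D) | (B -> ~B)) = max(0.18, 0) = 0.18
(B -> ((((C -> (B -> A)) | B) -> D) | (B -> ~B))): 0.56 > 0.18, so result = 0.18

0.18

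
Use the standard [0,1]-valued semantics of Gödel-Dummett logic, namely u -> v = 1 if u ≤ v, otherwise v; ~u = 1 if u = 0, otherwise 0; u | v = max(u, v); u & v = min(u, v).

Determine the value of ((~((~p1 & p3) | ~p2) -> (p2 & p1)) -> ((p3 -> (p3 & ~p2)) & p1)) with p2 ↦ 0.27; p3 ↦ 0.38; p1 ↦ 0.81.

~p1: Gödel ¬ of 0.81 = 0 (operand ≠ 0)
(~p1 & p3) = min(0, 0.38) = 0
~p2: Gödel ¬ of 0.27 = 0 (operand ≠ 0)
((~p1 & p3) | ~p2) = max(0, 0) = 0
~((~p1 & p3) | ~p2): Gödel ¬ of 0 = 1 (operand is 0)
(p2 & p1) = min(0.27, 0.81) = 0.27
(~((~p1 & p3) | ~p2) -> (p2 & p1)): 1 > 0.27, so result = 0.27
~p2: Gödel ¬ of 0.27 = 0 (operand ≠ 0)
(p3 & ~p2) = min(0.38, 0) = 0
(p3 -> (p3 & ~p2)): 0.38 > 0, so result = 0
((p3 -> (p3 & ~p2)) & p1) = min(0, 0.81) = 0
((~((~p1 & p3) | ~p2) -> (p2 & p1)) -> ((p3 -> (p3 & ~p2)) & p1)): 0.27 > 0, so result = 0

0.00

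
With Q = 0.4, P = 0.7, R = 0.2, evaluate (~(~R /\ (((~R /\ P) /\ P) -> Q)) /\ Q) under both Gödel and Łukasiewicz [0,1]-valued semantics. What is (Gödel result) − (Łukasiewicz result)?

0.10

Gödel evaluation:
  ~R: Gödel ¬ of 0.2 = 0 (operand ≠ 0)
  ~R: Gödel ¬ of 0.2 = 0 (operand ≠ 0)
  (~R /\ P) = min(0, 0.7) = 0
  ((~R /\ P) /\ P) = min(0, 0.7) = 0
  (((~R /\ P) /\ P) -> Q): 0 ≤ 0.4, so result = 1
  (~R /\ (((~R /\ P) /\ P) -> Q)) = min(0, 1) = 0
  ~(~R /\ (((~R /\ P) /\ P) -> Q)): Gödel ¬ of 0 = 1 (operand is 0)
  (~(~R /\ (((~R /\ P) /\ P) -> Q)) /\ Q) = min(1, 0.4) = 0.4
  Gödel value = 0.4
Łukasiewicz evaluation:
  ~R: Łukasiewicz ¬ gives 1 − 0.2 = 0.8
  ~R: Łukasiewicz ¬ gives 1 − 0.2 = 0.8
  (~R /\ P) = min(0.8, 0.7) = 0.7
  ((~R /\ P) /\ P) = min(0.7, 0.7) = 0.7
  (((~R /\ P) /\ P) -> Q): min(1, 1 − 0.7 + 0.4) = 0.7
  (~R /\ (((~R /\ P) /\ P) -> Q)) = min(0.8, 0.7) = 0.7
  ~(~R /\ (((~R /\ P) /\ P) -> Q)): Łukasiewicz ¬ gives 1 − 0.7 = 0.3
  (~(~R /\ (((~R /\ P) /\ P) -> Q)) /\ Q) = min(0.3, 0.4) = 0.3
  Łukasiewicz value = 0.3
Difference: 0.4 − 0.3 = 0.10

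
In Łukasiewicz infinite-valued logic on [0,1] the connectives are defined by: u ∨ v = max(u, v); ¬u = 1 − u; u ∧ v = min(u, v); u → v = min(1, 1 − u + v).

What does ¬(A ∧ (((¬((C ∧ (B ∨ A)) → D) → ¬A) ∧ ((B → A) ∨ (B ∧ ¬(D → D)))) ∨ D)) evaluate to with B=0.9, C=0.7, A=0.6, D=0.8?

(B ∨ A) = max(0.9, 0.6) = 0.9
(C ∧ (B ∨ A)) = min(0.7, 0.9) = 0.7
((C ∧ (B ∨ A)) → D): min(1, 1 − 0.7 + 0.8) = 1
¬((C ∧ (B ∨ A)) → D): Łukasiewicz ¬ gives 1 − 1 = 0
¬A: Łukasiewicz ¬ gives 1 − 0.6 = 0.4
(¬((C ∧ (B ∨ A)) → D) → ¬A): min(1, 1 − 0 + 0.4) = 1
(B → A): min(1, 1 − 0.9 + 0.6) = 0.7
(D → D): min(1, 1 − 0.8 + 0.8) = 1
¬(D → D): Łukasiewicz ¬ gives 1 − 1 = 0
(B ∧ ¬(D → D)) = min(0.9, 0) = 0
((B → A) ∨ (B ∧ ¬(D → D))) = max(0.7, 0) = 0.7
((¬((C ∧ (B ∨ A)) → D) → ¬A) ∧ ((B → A) ∨ (B ∧ ¬(D → D)))) = min(1, 0.7) = 0.7
(((¬((C ∧ (B ∨ A)) → D) → ¬A) ∧ ((B → A) ∨ (B ∧ ¬(D → D)))) ∨ D) = max(0.7, 0.8) = 0.8
(A ∧ (((¬((C ∧ (B ∨ A)) → D) → ¬A) ∧ ((B → A) ∨ (B ∧ ¬(D → D)))) ∨ D)) = min(0.6, 0.8) = 0.6
¬(A ∧ (((¬((C ∧ (B ∨ A)) → D) → ¬A) ∧ ((B → A) ∨ (B ∧ ¬(D → D)))) ∨ D)): Łukasiewicz ¬ gives 1 − 0.6 = 0.4

0.40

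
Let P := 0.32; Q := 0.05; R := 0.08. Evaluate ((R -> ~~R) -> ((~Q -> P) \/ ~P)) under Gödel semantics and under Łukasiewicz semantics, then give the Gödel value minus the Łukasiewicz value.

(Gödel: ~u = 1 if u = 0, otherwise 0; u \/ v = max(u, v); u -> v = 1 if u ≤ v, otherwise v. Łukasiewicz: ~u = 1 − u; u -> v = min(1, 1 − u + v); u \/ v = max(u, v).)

0.32

Gödel evaluation:
  ~R: Gödel ¬ of 0.08 = 0 (operand ≠ 0)
  ~~R: Gödel ¬ of 0 = 1 (operand is 0)
  (R -> ~~R): 0.08 ≤ 1, so result = 1
  ~Q: Gödel ¬ of 0.05 = 0 (operand ≠ 0)
  (~Q -> P): 0 ≤ 0.32, so result = 1
  ~P: Gödel ¬ of 0.32 = 0 (operand ≠ 0)
  ((~Q -> P) \/ ~P) = max(1, 0) = 1
  ((R -> ~~R) -> ((~Q -> P) \/ ~P)): 1 ≤ 1, so result = 1
  Gödel value = 1
Łukasiewicz evaluation:
  ~R: Łukasiewicz ¬ gives 1 − 0.08 = 0.92
  ~~R: Łukasiewicz ¬ gives 1 − 0.92 = 0.08
  (R -> ~~R): min(1, 1 − 0.08 + 0.08) = 1
  ~Q: Łukasiewicz ¬ gives 1 − 0.05 = 0.95
  (~Q -> P): min(1, 1 − 0.95 + 0.32) = 0.37
  ~P: Łukasiewicz ¬ gives 1 − 0.32 = 0.68
  ((~Q -> P) \/ ~P) = max(0.37, 0.68) = 0.68
  ((R -> ~~R) -> ((~Q -> P) \/ ~P)): min(1, 1 − 1 + 0.68) = 0.68
  Łukasiewicz value = 0.68
Difference: 1 − 0.68 = 0.32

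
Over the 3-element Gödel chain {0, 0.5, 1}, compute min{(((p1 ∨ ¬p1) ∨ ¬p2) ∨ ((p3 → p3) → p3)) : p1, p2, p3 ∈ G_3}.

The minimum is attained at p1 = 0.5, p2 = 0.5, p3 = 0:
  ¬p1: Gödel ¬ of 0.5 = 0 (operand ≠ 0)
  (p1 ∨ ¬p1) = max(0.5, 0) = 0.5
  ¬p2: Gödel ¬ of 0.5 = 0 (operand ≠ 0)
  ((p1 ∨ ¬p1) ∨ ¬p2) = max(0.5, 0) = 0.5
  (p3 → p3): 0 ≤ 0, so result = 1
  ((p3 → p3) → p3): 1 > 0, so result = 0
  (((p1 ∨ ¬p1) ∨ ¬p2) ∨ ((p3 → p3) → p3)) = max(0.5, 0) = 0.5
Checking all 27 assignments confirms none give a value below 0.50.

0.50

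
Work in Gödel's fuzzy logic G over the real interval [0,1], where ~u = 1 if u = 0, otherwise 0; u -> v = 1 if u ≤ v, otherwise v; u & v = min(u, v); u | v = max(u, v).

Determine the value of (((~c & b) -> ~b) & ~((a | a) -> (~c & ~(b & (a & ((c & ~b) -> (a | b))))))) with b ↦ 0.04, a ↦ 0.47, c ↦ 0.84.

1.00

~c: Gödel ¬ of 0.84 = 0 (operand ≠ 0)
(~c & b) = min(0, 0.04) = 0
~b: Gödel ¬ of 0.04 = 0 (operand ≠ 0)
((~c & b) -> ~b): 0 ≤ 0, so result = 1
(a | a) = max(0.47, 0.47) = 0.47
~c: Gödel ¬ of 0.84 = 0 (operand ≠ 0)
~b: Gödel ¬ of 0.04 = 0 (operand ≠ 0)
(c & ~b) = min(0.84, 0) = 0
(a | b) = max(0.47, 0.04) = 0.47
((c & ~b) -> (a | b)): 0 ≤ 0.47, so result = 1
(a & ((c & ~b) -> (a | b))) = min(0.47, 1) = 0.47
(b & (a & ((c & ~b) -> (a | b)))) = min(0.04, 0.47) = 0.04
~(b & (a & ((c & ~b) -> (a | b)))): Gödel ¬ of 0.04 = 0 (operand ≠ 0)
(~c & ~(b & (a & ((c & ~b) -> (a | b))))) = min(0, 0) = 0
((a | a) -> (~c & ~(b & (a & ((c & ~b) -> (a | b)))))): 0.47 > 0, so result = 0
~((a | a) -> (~c & ~(b & (a & ((c & ~b) -> (a | b)))))): Gödel ¬ of 0 = 1 (operand is 0)
(((~c & b) -> ~b) & ~((a | a) -> (~c & ~(b & (a & ((c & ~b) -> (a | b))))))) = min(1, 1) = 1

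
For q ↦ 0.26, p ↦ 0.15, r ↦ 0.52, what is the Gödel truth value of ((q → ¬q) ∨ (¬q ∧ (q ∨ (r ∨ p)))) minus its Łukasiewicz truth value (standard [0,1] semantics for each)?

Gödel evaluation:
  ¬q: Gödel ¬ of 0.26 = 0 (operand ≠ 0)
  (q → ¬q): 0.26 > 0, so result = 0
  ¬q: Gödel ¬ of 0.26 = 0 (operand ≠ 0)
  (r ∨ p) = max(0.52, 0.15) = 0.52
  (q ∨ (r ∨ p)) = max(0.26, 0.52) = 0.52
  (¬q ∧ (q ∨ (r ∨ p))) = min(0, 0.52) = 0
  ((q → ¬q) ∨ (¬q ∧ (q ∨ (r ∨ p)))) = max(0, 0) = 0
  Gödel value = 0
Łukasiewicz evaluation:
  ¬q: Łukasiewicz ¬ gives 1 − 0.26 = 0.74
  (q → ¬q): min(1, 1 − 0.26 + 0.74) = 1
  ¬q: Łukasiewicz ¬ gives 1 − 0.26 = 0.74
  (r ∨ p) = max(0.52, 0.15) = 0.52
  (q ∨ (r ∨ p)) = max(0.26, 0.52) = 0.52
  (¬q ∧ (q ∨ (r ∨ p))) = min(0.74, 0.52) = 0.52
  ((q → ¬q) ∨ (¬q ∧ (q ∨ (r ∨ p)))) = max(1, 0.52) = 1
  Łukasiewicz value = 1
Difference: 0 − 1 = -1.00

-1.00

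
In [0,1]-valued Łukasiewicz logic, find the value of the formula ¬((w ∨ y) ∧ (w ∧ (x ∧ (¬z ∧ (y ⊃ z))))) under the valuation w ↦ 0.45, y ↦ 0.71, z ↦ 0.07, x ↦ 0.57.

0.64

(w ∨ y) = max(0.45, 0.71) = 0.71
¬z: Łukasiewicz ¬ gives 1 − 0.07 = 0.93
(y ⊃ z): min(1, 1 − 0.71 + 0.07) = 0.36
(¬z ∧ (y ⊃ z)) = min(0.93, 0.36) = 0.36
(x ∧ (¬z ∧ (y ⊃ z))) = min(0.57, 0.36) = 0.36
(w ∧ (x ∧ (¬z ∧ (y ⊃ z)))) = min(0.45, 0.36) = 0.36
((w ∨ y) ∧ (w ∧ (x ∧ (¬z ∧ (y ⊃ z))))) = min(0.71, 0.36) = 0.36
¬((w ∨ y) ∧ (w ∧ (x ∧ (¬z ∧ (y ⊃ z))))): Łukasiewicz ¬ gives 1 − 0.36 = 0.64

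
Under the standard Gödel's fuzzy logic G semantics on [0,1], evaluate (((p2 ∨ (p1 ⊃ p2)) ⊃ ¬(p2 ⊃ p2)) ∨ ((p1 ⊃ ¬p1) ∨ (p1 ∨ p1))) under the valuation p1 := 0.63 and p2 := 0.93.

(p1 ⊃ p2): 0.63 ≤ 0.93, so result = 1
(p2 ∨ (p1 ⊃ p2)) = max(0.93, 1) = 1
(p2 ⊃ p2): 0.93 ≤ 0.93, so result = 1
¬(p2 ⊃ p2): Gödel ¬ of 1 = 0 (operand ≠ 0)
((p2 ∨ (p1 ⊃ p2)) ⊃ ¬(p2 ⊃ p2)): 1 > 0, so result = 0
¬p1: Gödel ¬ of 0.63 = 0 (operand ≠ 0)
(p1 ⊃ ¬p1): 0.63 > 0, so result = 0
(p1 ∨ p1) = max(0.63, 0.63) = 0.63
((p1 ⊃ ¬p1) ∨ (p1 ∨ p1)) = max(0, 0.63) = 0.63
(((p2 ∨ (p1 ⊃ p2)) ⊃ ¬(p2 ⊃ p2)) ∨ ((p1 ⊃ ¬p1) ∨ (p1 ∨ p1))) = max(0, 0.63) = 0.63

0.63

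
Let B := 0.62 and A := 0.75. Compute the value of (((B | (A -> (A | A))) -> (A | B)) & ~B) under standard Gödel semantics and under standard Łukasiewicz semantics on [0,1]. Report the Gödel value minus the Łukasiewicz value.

-0.38

Gödel evaluation:
  (A | A) = max(0.75, 0.75) = 0.75
  (A -> (A | A)): 0.75 ≤ 0.75, so result = 1
  (B | (A -> (A | A))) = max(0.62, 1) = 1
  (A | B) = max(0.75, 0.62) = 0.75
  ((B | (A -> (A | A))) -> (A | B)): 1 > 0.75, so result = 0.75
  ~B: Gödel ¬ of 0.62 = 0 (operand ≠ 0)
  (((B | (A -> (A | A))) -> (A | B)) & ~B) = min(0.75, 0) = 0
  Gödel value = 0
Łukasiewicz evaluation:
  (A | A) = max(0.75, 0.75) = 0.75
  (A -> (A | A)): min(1, 1 − 0.75 + 0.75) = 1
  (B | (A -> (A | A))) = max(0.62, 1) = 1
  (A | B) = max(0.75, 0.62) = 0.75
  ((B | (A -> (A | A))) -> (A | B)): min(1, 1 − 1 + 0.75) = 0.75
  ~B: Łukasiewicz ¬ gives 1 − 0.62 = 0.38
  (((B | (A -> (A | A))) -> (A | B)) & ~B) = min(0.75, 0.38) = 0.38
  Łukasiewicz value = 0.38
Difference: 0 − 0.38 = -0.38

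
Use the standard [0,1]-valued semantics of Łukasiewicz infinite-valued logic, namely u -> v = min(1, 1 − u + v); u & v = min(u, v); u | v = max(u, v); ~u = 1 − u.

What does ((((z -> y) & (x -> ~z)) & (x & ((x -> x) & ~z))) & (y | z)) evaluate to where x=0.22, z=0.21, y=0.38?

0.22

(z -> y): min(1, 1 − 0.21 + 0.38) = 1
~z: Łukasiewicz ¬ gives 1 − 0.21 = 0.79
(x -> ~z): min(1, 1 − 0.22 + 0.79) = 1
((z -> y) & (x -> ~z)) = min(1, 1) = 1
(x -> x): min(1, 1 − 0.22 + 0.22) = 1
~z: Łukasiewicz ¬ gives 1 − 0.21 = 0.79
((x -> x) & ~z) = min(1, 0.79) = 0.79
(x & ((x -> x) & ~z)) = min(0.22, 0.79) = 0.22
(((z -> y) & (x -> ~z)) & (x & ((x -> x) & ~z))) = min(1, 0.22) = 0.22
(y | z) = max(0.38, 0.21) = 0.38
((((z -> y) & (x -> ~z)) & (x & ((x -> x) & ~z))) & (y | z)) = min(0.22, 0.38) = 0.22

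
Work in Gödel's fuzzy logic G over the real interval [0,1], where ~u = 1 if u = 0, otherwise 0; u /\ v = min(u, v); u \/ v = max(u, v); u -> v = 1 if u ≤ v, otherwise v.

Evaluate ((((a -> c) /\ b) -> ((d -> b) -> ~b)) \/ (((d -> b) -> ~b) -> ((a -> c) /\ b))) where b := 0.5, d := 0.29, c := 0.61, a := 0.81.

(a -> c): 0.81 > 0.61, so result = 0.61
((a -> c) /\ b) = min(0.61, 0.5) = 0.5
(d -> b): 0.29 ≤ 0.5, so result = 1
~b: Gödel ¬ of 0.5 = 0 (operand ≠ 0)
((d -> b) -> ~b): 1 > 0, so result = 0
(((a -> c) /\ b) -> ((d -> b) -> ~b)): 0.5 > 0, so result = 0
(d -> b): 0.29 ≤ 0.5, so result = 1
~b: Gödel ¬ of 0.5 = 0 (operand ≠ 0)
((d -> b) -> ~b): 1 > 0, so result = 0
(a -> c): 0.81 > 0.61, so result = 0.61
((a -> c) /\ b) = min(0.61, 0.5) = 0.5
(((d -> b) -> ~b) -> ((a -> c) /\ b)): 0 ≤ 0.5, so result = 1
((((a -> c) /\ b) -> ((d -> b) -> ~b)) \/ (((d -> b) -> ~b) -> ((a -> c) /\ b))) = max(0, 1) = 1

1.00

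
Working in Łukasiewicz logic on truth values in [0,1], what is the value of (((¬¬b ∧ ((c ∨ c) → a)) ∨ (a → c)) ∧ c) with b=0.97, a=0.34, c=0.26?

¬b: Łukasiewicz ¬ gives 1 − 0.97 = 0.03
¬¬b: Łukasiewicz ¬ gives 1 − 0.03 = 0.97
(c ∨ c) = max(0.26, 0.26) = 0.26
((c ∨ c) → a): min(1, 1 − 0.26 + 0.34) = 1
(¬¬b ∧ ((c ∨ c) → a)) = min(0.97, 1) = 0.97
(a → c): min(1, 1 − 0.34 + 0.26) = 0.92
((¬¬b ∧ ((c ∨ c) → a)) ∨ (a → c)) = max(0.97, 0.92) = 0.97
(((¬¬b ∧ ((c ∨ c) → a)) ∨ (a → c)) ∧ c) = min(0.97, 0.26) = 0.26

0.26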